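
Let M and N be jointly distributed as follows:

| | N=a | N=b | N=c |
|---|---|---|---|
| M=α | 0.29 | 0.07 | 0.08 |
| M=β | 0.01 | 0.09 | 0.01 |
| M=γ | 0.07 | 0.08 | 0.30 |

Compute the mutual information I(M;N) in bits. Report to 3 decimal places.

Marginals: p(M) = (0.4400, 0.1100, 0.4500), p(N) = (0.3700, 0.2400, 0.3900).
I(M;N) = Σ p(x,y)·log₂[p(x,y)/(p(x)p(y))].
  (α,a): 0.29·log₂(1.7813) = 0.2416
  (α,b): 0.07·log₂(0.6629) = -0.0415
  (α,c): 0.08·log₂(0.4662) = -0.0881
  (β,a): 0.01·log₂(0.2457) = -0.0203
  (β,b): 0.09·log₂(3.4091) = 0.1592
  (β,c): 0.01·log₂(0.2331) = -0.0210
  (γ,a): 0.07·log₂(0.4204) = -0.0875
  (γ,b): 0.08·log₂(0.7407) = -0.0346
  (γ,c): 0.30·log₂(1.7094) = 0.2320
Sum = 0.340 bits.

0.340 bits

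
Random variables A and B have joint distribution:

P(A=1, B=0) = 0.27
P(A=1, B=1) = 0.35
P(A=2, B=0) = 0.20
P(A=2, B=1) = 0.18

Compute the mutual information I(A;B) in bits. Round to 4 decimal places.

Marginals: p(A) = (0.6200, 0.3800), p(B) = (0.4700, 0.5300).
I(A;B) = H(A) + H(B) − H(A,B).
H(A) = 0.9580, H(B) = 0.9974, H(A,B) = 1.9498.
I(A;B) = 0.9580 + 0.9974 − 1.9498 = 0.0056 bits.

0.0056 bits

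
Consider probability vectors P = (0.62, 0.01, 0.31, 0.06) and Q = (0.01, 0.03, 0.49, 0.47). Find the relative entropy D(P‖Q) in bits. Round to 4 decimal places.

3.2928 bits

D(P‖Q) = Σ p·log₂(p/q).
  0.62·log₂(0.62/0.01) = 3.69160
  0.01·log₂(0.01/0.03) = -0.01585
  0.31·log₂(0.31/0.49) = -0.20476
  0.06·log₂(0.06/0.47) = -0.17818
D(P‖Q) = 3.2928 bits.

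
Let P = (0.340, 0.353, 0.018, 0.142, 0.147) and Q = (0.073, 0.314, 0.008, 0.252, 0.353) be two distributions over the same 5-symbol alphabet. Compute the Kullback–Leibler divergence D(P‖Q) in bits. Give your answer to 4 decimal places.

0.5320 bits

D(P‖Q) = Σ p·log₂(p/q).
  0.340·log₂(0.340/0.073) = 0.75465
  0.353·log₂(0.353/0.314) = 0.05962
  0.018·log₂(0.018/0.008) = 0.02106
  0.142·log₂(0.142/0.252) = -0.11751
  0.147·log₂(0.147/0.353) = -0.18579
D(P‖Q) = 0.5320 bits.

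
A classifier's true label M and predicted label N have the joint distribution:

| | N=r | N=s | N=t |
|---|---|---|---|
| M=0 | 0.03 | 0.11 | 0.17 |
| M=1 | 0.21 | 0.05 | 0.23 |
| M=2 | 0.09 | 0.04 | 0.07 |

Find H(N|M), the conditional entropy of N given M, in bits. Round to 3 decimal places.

Marginals: p(M) = (0.3100, 0.4900, 0.2000), p(N) = (0.3300, 0.2000, 0.4700).
H(N|M) = Σ p(M) · H(N|M=·).
  M=0: p=0.3100, H(N|M=0) = 1.3318
  M=1: p=0.4900, H(N|M=1) = 1.3721
  M=2: p=0.2000, H(N|M=2) = 1.5129
Weighted sum = 1.388 bits.

1.388 bits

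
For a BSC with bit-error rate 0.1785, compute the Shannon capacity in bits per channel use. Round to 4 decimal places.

0.3232 bits

Binary symmetric channel: C = 1 − h₂(ε) where h₂ is the binary entropy function.
h₂(0.1785) = −0.1785·log₂0.1785 − 0.8215·log₂0.8215 = 0.6768.
C = 1 − 0.6768 = 0.3232 bits per channel use.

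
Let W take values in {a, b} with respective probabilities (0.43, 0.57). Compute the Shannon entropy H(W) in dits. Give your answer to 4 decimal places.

0.2968 dits

H(W) = −Σ p·log₁₀ p.
  −(0.43)·log₁₀(0.43) = 0.15761
  −(0.57)·log₁₀(0.57) = 0.13915
Sum: 0.15761 + 0.13915 = 0.2968 dits.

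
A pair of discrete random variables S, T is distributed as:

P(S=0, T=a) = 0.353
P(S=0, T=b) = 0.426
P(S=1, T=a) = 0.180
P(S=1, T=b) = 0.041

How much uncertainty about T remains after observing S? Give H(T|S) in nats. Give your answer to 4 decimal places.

Marginals: p(S) = (0.7790, 0.2210), p(T) = (0.5330, 0.4670).
H(T|S) = Σ p(S) · H(T|S=·).
  S=0: p=0.7790, H(T|S=0) = 0.6887
  S=1: p=0.2210, H(T|S=1) = 0.4797
Weighted sum = 0.6425 nats.

0.6425 nats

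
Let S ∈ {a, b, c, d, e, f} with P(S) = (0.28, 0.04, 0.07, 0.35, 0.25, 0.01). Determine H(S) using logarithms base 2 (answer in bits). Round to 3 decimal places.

2.065 bits

H(S) = −Σ p·log₂ p.
  −(0.28)·log₂(0.28) = 0.5142
  −(0.04)·log₂(0.04) = 0.1858
  −(0.07)·log₂(0.07) = 0.2686
  −(0.35)·log₂(0.35) = 0.5301
  −(0.25)·log₂(0.25) = 0.5000
  −(0.01)·log₂(0.01) = 0.0664
Sum: 0.5142 + 0.1858 + 0.2686 + 0.5301 + 0.5000 + 0.0664 = 2.065 bits.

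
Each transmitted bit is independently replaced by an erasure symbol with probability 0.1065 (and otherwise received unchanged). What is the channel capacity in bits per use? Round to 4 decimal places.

0.8935 bits

Binary erasure channel: capacity C = 1 − ε.
C = 1 − 0.1065 = 0.8935 bits per channel use.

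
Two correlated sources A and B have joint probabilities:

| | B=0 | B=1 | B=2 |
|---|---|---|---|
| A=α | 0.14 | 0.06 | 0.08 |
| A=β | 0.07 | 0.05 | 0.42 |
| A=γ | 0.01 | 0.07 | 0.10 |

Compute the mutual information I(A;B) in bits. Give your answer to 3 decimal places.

Marginals: p(A) = (0.2800, 0.5400, 0.1800), p(B) = (0.2200, 0.1800, 0.6000).
I(A;B) = Σ p(x,y)·log₂[p(x,y)/(p(x)p(y))].
  (α,0): 0.14·log₂(2.2727) = 0.1658
  (α,1): 0.06·log₂(1.1905) = 0.0151
  (α,2): 0.08·log₂(0.4762) = -0.0856
  (β,0): 0.07·log₂(0.5892) = -0.0534
  (β,1): 0.05·log₂(0.5144) = -0.0480
  (β,2): 0.42·log₂(1.2963) = 0.1572
  (γ,0): 0.01·log₂(0.2525) = -0.0199
  (γ,1): 0.07·log₂(2.1605) = 0.0778
  (γ,2): 0.10·log₂(0.9259) = -0.0111
Sum = 0.198 bits.

0.198 bits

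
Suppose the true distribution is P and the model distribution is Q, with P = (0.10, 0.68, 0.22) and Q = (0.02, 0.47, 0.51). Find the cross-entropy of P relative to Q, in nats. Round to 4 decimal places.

H(P,Q) = −Σ p·ln q.
  −0.10·ln(0.02) = 0.39120
  −0.68·ln(0.47) = 0.51342
  −0.22·ln(0.51) = 0.14814
H(P,Q) = 1.0528 nats.

1.0528 nats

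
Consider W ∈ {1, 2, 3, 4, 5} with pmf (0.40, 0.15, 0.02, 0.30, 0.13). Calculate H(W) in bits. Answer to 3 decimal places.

H(W) = −Σ p·log₂ p.
  −(0.40)·log₂(0.40) = 0.5288
  −(0.15)·log₂(0.15) = 0.4105
  −(0.02)·log₂(0.02) = 0.1129
  −(0.30)·log₂(0.30) = 0.5211
  −(0.13)·log₂(0.13) = 0.3826
Sum: 0.5288 + 0.4105 + 0.1129 + 0.5211 + 0.3826 = 1.956 bits.

1.956 bits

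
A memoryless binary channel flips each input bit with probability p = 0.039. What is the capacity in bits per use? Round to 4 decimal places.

Binary symmetric channel: C = 1 − h₂(ε) where h₂ is the binary entropy function.
h₂(0.039) = −0.039·log₂0.039 − 0.961·log₂0.961 = 0.2377.
C = 1 − 0.2377 = 0.7623 bits per channel use.

0.7623 bits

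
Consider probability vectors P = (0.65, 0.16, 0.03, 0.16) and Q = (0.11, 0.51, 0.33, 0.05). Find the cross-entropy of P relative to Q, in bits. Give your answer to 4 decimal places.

H(P,Q) = −Σ p·log₂ q.
  −0.65·log₂(0.11) = 2.06988
  −0.16·log₂(0.51) = 0.15543
  −0.03·log₂(0.33) = 0.04798
  −0.16·log₂(0.05) = 0.69151
H(P,Q) = 2.9648 bits.

2.9648 bits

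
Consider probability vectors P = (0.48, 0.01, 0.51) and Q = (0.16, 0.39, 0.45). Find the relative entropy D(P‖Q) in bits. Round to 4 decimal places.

D(P‖Q) = Σ p·log₂(p/q).
  0.48·log₂(0.48/0.16) = 0.76078
  0.01·log₂(0.01/0.39) = -0.05285
  0.51·log₂(0.51/0.45) = 0.09209
D(P‖Q) = 0.8000 bits.

0.8000 bits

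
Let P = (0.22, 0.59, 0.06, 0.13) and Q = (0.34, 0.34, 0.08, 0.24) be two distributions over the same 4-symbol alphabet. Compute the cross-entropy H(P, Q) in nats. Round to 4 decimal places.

H(P,Q) = −Σ p·ln q.
  −0.22·ln(0.34) = 0.23734
  −0.59·ln(0.34) = 0.63650
  −0.06·ln(0.08) = 0.15154
  −0.13·ln(0.24) = 0.18553
H(P,Q) = 1.2109 nats.

1.2109 nats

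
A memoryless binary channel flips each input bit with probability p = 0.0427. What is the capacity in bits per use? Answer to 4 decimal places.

Binary symmetric channel: C = 1 − h₂(ε) where h₂ is the binary entropy function.
h₂(0.0427) = −0.0427·log₂0.0427 − 0.9573·log₂0.9573 = 0.2545.
C = 1 − 0.2545 = 0.7455 bits per channel use.

0.7455 bits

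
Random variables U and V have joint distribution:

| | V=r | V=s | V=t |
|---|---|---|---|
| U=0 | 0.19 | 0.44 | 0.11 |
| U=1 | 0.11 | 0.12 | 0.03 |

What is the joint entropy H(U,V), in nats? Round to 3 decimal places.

H(U,V) = −Σ p(x,y)·ln p(x,y) over all 6 cells.
  cell (0,r): −0.19·ln0.19 = 0.3155
  cell (0,s): −0.44·ln0.44 = 0.3612
  cell (0,t): −0.11·ln0.11 = 0.2428
  cell (1,r): −0.11·ln0.11 = 0.2428
  cell (1,s): −0.12·ln0.12 = 0.2544
  cell (1,t): −0.03·ln0.03 = 0.1052
Sum = 1.522 nats.

1.522 nats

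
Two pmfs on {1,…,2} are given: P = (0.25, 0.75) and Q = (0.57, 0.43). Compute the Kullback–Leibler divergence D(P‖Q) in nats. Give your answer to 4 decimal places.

0.2112 nats

D(P‖Q) = Σ p·ln(p/q).
  0.25·ln(0.25/0.57) = -0.20604
  0.75·ln(0.75/0.43) = 0.41722
D(P‖Q) = 0.2112 nats.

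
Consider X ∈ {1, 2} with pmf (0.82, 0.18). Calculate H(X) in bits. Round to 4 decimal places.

H(X) = −Σ p·log₂ p.
  −(0.82)·log₂(0.82) = 0.23477
  −(0.18)·log₂(0.18) = 0.44531
Sum: 0.23477 + 0.44531 = 0.6801 bits.

0.6801 bits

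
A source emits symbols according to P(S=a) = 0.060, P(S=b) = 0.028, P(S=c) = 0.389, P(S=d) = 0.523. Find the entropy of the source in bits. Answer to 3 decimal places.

1.407 bits

H(S) = −Σ p·log₂ p.
  −(0.060)·log₂(0.060) = 0.2435
  −(0.028)·log₂(0.028) = 0.1444
  −(0.389)·log₂(0.389) = 0.5299
  −(0.523)·log₂(0.523) = 0.4891
Sum: 0.2435 + 0.1444 + 0.5299 + 0.4891 = 1.407 bits.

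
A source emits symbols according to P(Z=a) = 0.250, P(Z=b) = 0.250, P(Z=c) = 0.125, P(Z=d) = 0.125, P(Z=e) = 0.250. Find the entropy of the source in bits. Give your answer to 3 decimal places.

2.250 bits

H(Z) = −Σ p·log₂ p.
  −(0.250)·log₂(0.250) = 0.5000
  −(0.250)·log₂(0.250) = 0.5000
  −(0.125)·log₂(0.125) = 0.3750
  −(0.125)·log₂(0.125) = 0.3750
  −(0.250)·log₂(0.250) = 0.5000
Sum: 0.5000 + 0.5000 + 0.3750 + 0.3750 + 0.5000 = 2.250 bits.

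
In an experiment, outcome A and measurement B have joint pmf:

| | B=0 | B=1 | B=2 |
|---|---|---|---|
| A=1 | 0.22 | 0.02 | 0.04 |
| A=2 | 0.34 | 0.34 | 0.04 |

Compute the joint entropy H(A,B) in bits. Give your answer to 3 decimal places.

2.023 bits

H(A,B) = −Σ p(x,y)·log₂ p(x,y) over all 6 cells.
  cell (1,0): −0.22·log₂0.22 = 0.4806
  cell (1,1): −0.02·log₂0.02 = 0.1129
  cell (1,2): −0.04·log₂0.04 = 0.1858
  cell (2,0): −0.34·log₂0.34 = 0.5292
  cell (2,1): −0.34·log₂0.34 = 0.5292
  cell (2,2): −0.04·log₂0.04 = 0.1858
Sum = 2.023 bits.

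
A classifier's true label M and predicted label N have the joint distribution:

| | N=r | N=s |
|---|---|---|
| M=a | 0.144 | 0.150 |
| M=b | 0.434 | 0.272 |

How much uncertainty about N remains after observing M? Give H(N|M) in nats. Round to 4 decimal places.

Chain rule: H(N|M) = H(M,N) − H(M).
Marginals: p(M) = (0.2940, 0.7060), p(N) = (0.5780, 0.4220).
H(M,N) = 1.2800 nats; H(M) = 0.6057 nats.
H(N|M) = 1.2800 − 0.6057 = 0.6743 nats.

0.6743 nats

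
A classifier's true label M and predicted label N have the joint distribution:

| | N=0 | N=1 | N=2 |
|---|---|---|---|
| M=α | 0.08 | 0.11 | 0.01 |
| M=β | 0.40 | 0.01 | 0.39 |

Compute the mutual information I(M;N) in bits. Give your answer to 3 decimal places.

0.293 bits

Marginals: p(M) = (0.2000, 0.8000), p(N) = (0.4800, 0.1200, 0.4000).
I(M;N) = Σ p(x,y)·log₂[p(x,y)/(p(x)p(y))].
  (α,0): 0.08·log₂(0.8333) = -0.0210
  (α,1): 0.11·log₂(4.5833) = 0.2416
  (α,2): 0.01·log₂(0.1250) = -0.0300
  (β,0): 0.40·log₂(1.0417) = 0.0236
  (β,1): 0.01·log₂(0.1042) = -0.0326
  (β,2): 0.39·log₂(1.2187) = 0.1113
Sum = 0.293 bits.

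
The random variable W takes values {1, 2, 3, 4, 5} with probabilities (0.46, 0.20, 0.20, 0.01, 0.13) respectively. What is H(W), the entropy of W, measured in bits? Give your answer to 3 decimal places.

1.893 bits

H(W) = −Σ p·log₂ p.
  −(0.46)·log₂(0.46) = 0.5153
  −(0.20)·log₂(0.20) = 0.4644
  −(0.20)·log₂(0.20) = 0.4644
  −(0.01)·log₂(0.01) = 0.0664
  −(0.13)·log₂(0.13) = 0.3826
Sum: 0.5153 + 0.4644 + 0.4644 + 0.0664 + 0.3826 = 1.893 bits.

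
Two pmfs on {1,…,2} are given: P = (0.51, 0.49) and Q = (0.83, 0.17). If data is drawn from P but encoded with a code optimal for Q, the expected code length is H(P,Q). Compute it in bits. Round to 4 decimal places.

1.3897 bits

H(P,Q) = −Σ p·log₂ q.
  −0.51·log₂(0.83) = 0.13710
  −0.49·log₂(0.17) = 1.25263
H(P,Q) = 1.3897 bits.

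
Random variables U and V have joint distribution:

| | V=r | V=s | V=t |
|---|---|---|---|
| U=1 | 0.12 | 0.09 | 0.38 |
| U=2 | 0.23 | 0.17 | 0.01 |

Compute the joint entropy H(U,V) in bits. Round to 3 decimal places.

2.199 bits

H(U,V) = −Σ p(x,y)·log₂ p(x,y) over all 6 cells.
  cell (1,r): −0.12·log₂0.12 = 0.3671
  cell (1,s): −0.09·log₂0.09 = 0.3127
  cell (1,t): −0.38·log₂0.38 = 0.5305
  cell (2,r): −0.23·log₂0.23 = 0.4877
  cell (2,s): −0.17·log₂0.17 = 0.4346
  cell (2,t): −0.01·log₂0.01 = 0.0664
Sum = 2.199 bits.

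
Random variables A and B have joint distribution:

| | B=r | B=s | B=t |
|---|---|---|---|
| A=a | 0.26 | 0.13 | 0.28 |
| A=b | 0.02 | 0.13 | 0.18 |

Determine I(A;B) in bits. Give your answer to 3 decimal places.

0.107 bits

Marginals: p(A) = (0.6700, 0.3300), p(B) = (0.2800, 0.2600, 0.4600).
I(A;B) = H(A) + H(B) − H(A,B).
H(A) = 0.9149, H(B) = 1.5348, H(A,B) = 2.3430.
I(A;B) = 0.9149 + 1.5348 − 2.3430 = 0.107 bits.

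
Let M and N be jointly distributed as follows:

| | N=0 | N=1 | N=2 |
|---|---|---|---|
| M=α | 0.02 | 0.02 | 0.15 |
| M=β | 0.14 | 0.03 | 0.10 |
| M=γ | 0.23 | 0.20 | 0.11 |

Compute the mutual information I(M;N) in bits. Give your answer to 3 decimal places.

0.186 bits

Marginals: p(M) = (0.1900, 0.2700, 0.5400), p(N) = (0.3900, 0.2500, 0.3600).
I(M;N) = Σ p(x,y)·log₂[p(x,y)/(p(x)p(y))].
  (α,0): 0.02·log₂(0.2699) = -0.0378
  (α,1): 0.02·log₂(0.4211) = -0.0250
  (α,2): 0.15·log₂(2.1930) = 0.1699
  (β,0): 0.14·log₂(1.3295) = 0.0575
  (β,1): 0.03·log₂(0.4444) = -0.0351
  (β,2): 0.10·log₂(1.0288) = 0.0041
  (γ,0): 0.23·log₂(1.0921) = 0.0292
  (γ,1): 0.20·log₂(1.4815) = 0.1134
  (γ,2): 0.11·log₂(0.5658) = -0.0904
Sum = 0.186 bits.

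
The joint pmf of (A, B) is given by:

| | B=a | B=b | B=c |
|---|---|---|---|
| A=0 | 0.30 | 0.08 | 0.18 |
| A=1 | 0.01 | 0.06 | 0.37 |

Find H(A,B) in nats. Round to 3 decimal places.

H(A,B) = −Σ p(x,y)·ln p(x,y) over all 6 cells.
  cell (0,a): −0.30·ln0.30 = 0.3612
  cell (0,b): −0.08·ln0.08 = 0.2021
  cell (0,c): −0.18·ln0.18 = 0.3087
  cell (1,a): −0.01·ln0.01 = 0.0461
  cell (1,b): −0.06·ln0.06 = 0.1688
  cell (1,c): −0.37·ln0.37 = 0.3679
Sum = 1.455 nats.

1.455 nats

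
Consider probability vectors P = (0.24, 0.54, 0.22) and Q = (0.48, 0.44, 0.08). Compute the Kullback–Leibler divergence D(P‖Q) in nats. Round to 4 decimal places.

0.1668 nats

D(P‖Q) = Σ p·ln(p/q).
  0.24·ln(0.24/0.48) = -0.16636
  0.54·ln(0.54/0.44) = 0.11059
  0.22·ln(0.22/0.08) = 0.22255
D(P‖Q) = 0.1668 nats.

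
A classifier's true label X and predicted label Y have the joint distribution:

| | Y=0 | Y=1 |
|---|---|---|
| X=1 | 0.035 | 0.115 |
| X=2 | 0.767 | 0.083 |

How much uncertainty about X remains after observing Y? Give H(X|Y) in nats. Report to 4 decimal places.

0.2785 nats

Chain rule: H(X|Y) = H(X,Y) − H(Y).
Marginals: p(X) = (0.1500, 0.8500), p(Y) = (0.8020, 0.1980).
H(X,Y) = 0.7761 nats; H(Y) = 0.4976 nats.
H(X|Y) = 0.7761 − 0.4976 = 0.2785 nats.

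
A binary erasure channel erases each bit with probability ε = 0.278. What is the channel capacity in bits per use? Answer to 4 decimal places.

Binary erasure channel: capacity C = 1 − ε.
C = 1 − 0.278 = 0.7220 bits per channel use.

0.7220 bits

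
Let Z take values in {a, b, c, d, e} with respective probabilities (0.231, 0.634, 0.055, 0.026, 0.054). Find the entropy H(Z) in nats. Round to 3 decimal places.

H(Z) = −Σ p·ln p.
  −(0.231)·ln(0.231) = 0.3385
  −(0.634)·ln(0.634) = 0.2889
  −(0.055)·ln(0.055) = 0.1595
  −(0.026)·ln(0.026) = 0.0949
  −(0.054)·ln(0.054) = 0.1576
Sum: 0.3385 + 0.2889 + 0.1595 + 0.0949 + 0.1576 = 1.039 nats.

1.039 nats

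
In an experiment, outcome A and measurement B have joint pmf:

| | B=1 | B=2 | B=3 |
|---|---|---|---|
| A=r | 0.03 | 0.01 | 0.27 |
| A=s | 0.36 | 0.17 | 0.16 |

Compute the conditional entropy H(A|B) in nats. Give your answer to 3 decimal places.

Chain rule: H(A|B) = H(A,B) − H(B).
Marginals: p(A) = (0.3100, 0.6900), p(B) = (0.3900, 0.1800, 0.4300).
H(A,B) = 1.4670 nats; H(B) = 1.0388 nats.
H(A|B) = 1.4670 − 1.0388 = 0.428 nats.

0.428 nats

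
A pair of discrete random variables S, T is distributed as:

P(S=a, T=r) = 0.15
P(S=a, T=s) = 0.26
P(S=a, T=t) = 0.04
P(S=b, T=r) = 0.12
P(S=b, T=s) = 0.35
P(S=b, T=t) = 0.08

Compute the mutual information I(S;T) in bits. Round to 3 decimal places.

Marginals: p(S) = (0.4500, 0.5500), p(T) = (0.2700, 0.6100, 0.1200).
I(S;T) = Σ p(x,y)·log₂[p(x,y)/(p(x)p(y))].
  (a,r): 0.15·log₂(1.2346) = 0.0456
  (a,s): 0.26·log₂(0.9472) = -0.0204
  (a,t): 0.04·log₂(0.7407) = -0.0173
  (b,r): 0.12·log₂(0.8081) = -0.0369
  (b,s): 0.35·log₂(1.0432) = 0.0214
  (b,t): 0.08·log₂(1.2121) = 0.0222
Sum = 0.015 bits.

0.015 bits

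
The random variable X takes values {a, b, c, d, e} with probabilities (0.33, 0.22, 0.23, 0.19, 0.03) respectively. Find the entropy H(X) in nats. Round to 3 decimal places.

1.458 nats

H(X) = −Σ p·ln p.
  −(0.33)·ln(0.33) = 0.3659
  −(0.22)·ln(0.22) = 0.3331
  −(0.23)·ln(0.23) = 0.3380
  −(0.19)·ln(0.19) = 0.3155
  −(0.03)·ln(0.03) = 0.1052
Sum: 0.3659 + 0.3331 + 0.3380 + 0.3155 + 0.1052 = 1.458 nats.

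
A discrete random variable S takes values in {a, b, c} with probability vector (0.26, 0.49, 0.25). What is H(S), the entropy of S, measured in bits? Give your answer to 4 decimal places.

H(S) = −Σ p·log₂ p.
  −(0.26)·log₂(0.26) = 0.50529
  −(0.49)·log₂(0.49) = 0.50428
  −(0.25)·log₂(0.25) = 0.50000
Sum: 0.50529 + 0.50428 + 0.50000 = 1.5096 bits.

1.5096 bits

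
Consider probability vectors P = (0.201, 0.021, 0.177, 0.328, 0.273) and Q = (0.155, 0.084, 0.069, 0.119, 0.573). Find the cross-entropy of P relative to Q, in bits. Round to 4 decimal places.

H(P,Q) = −Σ p·log₂ q.
  −0.201·log₂(0.155) = 0.54062
  −0.021·log₂(0.084) = 0.07504
  −0.177·log₂(0.069) = 0.68273
  −0.328·log₂(0.119) = 1.00728
  −0.273·log₂(0.573) = 0.21933
H(P,Q) = 2.5250 bits.

2.5250 bits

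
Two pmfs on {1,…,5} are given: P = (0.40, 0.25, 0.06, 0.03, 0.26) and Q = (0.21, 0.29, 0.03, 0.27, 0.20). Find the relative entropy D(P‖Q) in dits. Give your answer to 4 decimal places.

D(P‖Q) = Σ p·log₁₀(p/q).
  0.40·log₁₀(0.40/0.21) = 0.11194
  0.25·log₁₀(0.25/0.29) = -0.01611
  0.06·log₁₀(0.06/0.03) = 0.01806
  0.03·log₁₀(0.03/0.27) = -0.02863
  0.26·log₁₀(0.26/0.20) = 0.02963
D(P‖Q) = 0.1149 dits.

0.1149 dits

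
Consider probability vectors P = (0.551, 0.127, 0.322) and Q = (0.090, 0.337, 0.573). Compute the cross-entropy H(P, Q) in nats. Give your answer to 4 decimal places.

1.6442 nats

H(P,Q) = −Σ p·ln q.
  −0.551·ln(0.090) = 1.32678
  −0.127·ln(0.337) = 0.13813
  −0.322·ln(0.573) = 0.17931
H(P,Q) = 1.6442 nats.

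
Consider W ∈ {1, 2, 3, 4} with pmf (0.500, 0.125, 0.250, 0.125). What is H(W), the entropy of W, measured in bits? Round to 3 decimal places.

1.750 bits

H(W) = −Σ p·log₂ p.
  −(0.500)·log₂(0.500) = 0.5000
  −(0.125)·log₂(0.125) = 0.3750
  −(0.250)·log₂(0.250) = 0.5000
  −(0.125)·log₂(0.125) = 0.3750
Sum: 0.5000 + 0.3750 + 0.5000 + 0.3750 = 1.750 bits.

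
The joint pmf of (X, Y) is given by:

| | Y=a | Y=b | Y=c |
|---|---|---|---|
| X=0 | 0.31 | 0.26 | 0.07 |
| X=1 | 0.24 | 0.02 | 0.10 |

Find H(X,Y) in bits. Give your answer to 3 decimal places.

2.237 bits

H(X,Y) = −Σ p(x,y)·log₂ p(x,y) over all 6 cells.
  cell (0,a): −0.31·log₂0.31 = 0.5238
  cell (0,b): −0.26·log₂0.26 = 0.5053
  cell (0,c): −0.07·log₂0.07 = 0.2686
  cell (1,a): −0.24·log₂0.24 = 0.4941
  cell (1,b): −0.02·log₂0.02 = 0.1129
  cell (1,c): −0.10·log₂0.10 = 0.3322
Sum = 2.237 bits.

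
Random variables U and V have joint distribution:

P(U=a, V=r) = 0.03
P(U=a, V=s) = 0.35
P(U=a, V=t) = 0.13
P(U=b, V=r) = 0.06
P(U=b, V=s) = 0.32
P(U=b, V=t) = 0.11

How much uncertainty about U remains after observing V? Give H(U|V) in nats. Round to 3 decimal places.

0.687 nats

Marginals: p(U) = (0.5100, 0.4900), p(V) = (0.0900, 0.6700, 0.2400).
H(U|V) = Σ p(V) · H(U|V=·).
  V=r: p=0.0900, H(U|V=r) = 0.6365
  V=s: p=0.6700, H(U|V=s) = 0.6921
  V=t: p=0.2400, H(U|V=t) = 0.6897
Weighted sum = 0.687 nats.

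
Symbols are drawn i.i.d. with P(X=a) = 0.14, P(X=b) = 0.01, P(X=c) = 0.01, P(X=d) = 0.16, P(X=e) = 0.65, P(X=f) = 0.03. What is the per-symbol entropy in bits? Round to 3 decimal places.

1.509 bits

H(X) = −Σ p·log₂ p.
  −(0.14)·log₂(0.14) = 0.3971
  −(0.01)·log₂(0.01) = 0.0664
  −(0.01)·log₂(0.01) = 0.0664
  −(0.16)·log₂(0.16) = 0.4230
  −(0.65)·log₂(0.65) = 0.4040
  −(0.03)·log₂(0.03) = 0.1518
Sum: 0.3971 + 0.0664 + 0.0664 + 0.4230 + 0.4040 + 0.1518 = 1.509 bits.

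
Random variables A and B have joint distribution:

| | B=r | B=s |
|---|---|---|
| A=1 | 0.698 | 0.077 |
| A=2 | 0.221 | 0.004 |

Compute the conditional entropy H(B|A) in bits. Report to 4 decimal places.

0.3909 bits

Chain rule: H(B|A) = H(A,B) − H(A).
Marginals: p(A) = (0.7750, 0.2250), p(B) = (0.9190, 0.0810).
H(A,B) = 1.1601 bits; H(A) = 0.7692 bits.
H(B|A) = 1.1601 − 0.7692 = 0.3909 bits.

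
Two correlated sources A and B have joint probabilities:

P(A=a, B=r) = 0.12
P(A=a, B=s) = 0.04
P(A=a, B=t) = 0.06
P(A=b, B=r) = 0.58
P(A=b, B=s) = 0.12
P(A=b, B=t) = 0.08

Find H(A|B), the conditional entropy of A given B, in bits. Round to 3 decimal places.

Marginals: p(A) = (0.2200, 0.7800), p(B) = (0.7000, 0.1600, 0.1400).
H(A|B) = Σ p(B) · H(A|B=·).
  B=r: p=0.7000, H(A|B=r) = 0.6610
  B=s: p=0.1600, H(A|B=s) = 0.8113
  B=t: p=0.1400, H(A|B=t) = 0.9852
Weighted sum = 0.730 bits.

0.730 bits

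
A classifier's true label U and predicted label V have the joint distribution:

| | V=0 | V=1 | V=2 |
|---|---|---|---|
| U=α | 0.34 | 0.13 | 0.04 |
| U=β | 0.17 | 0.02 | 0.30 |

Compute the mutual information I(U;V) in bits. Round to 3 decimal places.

Marginals: p(U) = (0.5100, 0.4900), p(V) = (0.5100, 0.1500, 0.3400).
I(U;V) = Σ p(x,y)·log₂[p(x,y)/(p(x)p(y))].
  (α,0): 0.34·log₂(1.3072) = 0.1314
  (α,1): 0.13·log₂(1.6993) = 0.0994
  (α,2): 0.04·log₂(0.2307) = -0.0846
  (β,0): 0.17·log₂(0.6803) = -0.0945
  (β,1): 0.02·log₂(0.2721) = -0.0376
  (β,2): 0.30·log₂(1.8007) = 0.2546
Sum = 0.269 bits.

0.269 bits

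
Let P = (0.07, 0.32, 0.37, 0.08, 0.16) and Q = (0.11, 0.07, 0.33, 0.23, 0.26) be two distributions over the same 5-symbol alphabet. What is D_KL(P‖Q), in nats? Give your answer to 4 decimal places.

D(P‖Q) = Σ p·ln(p/q).
  0.07·ln(0.07/0.11) = -0.03164
  0.32·ln(0.32/0.07) = 0.48634
  0.37·ln(0.37/0.33) = 0.04233
  0.08·ln(0.08/0.23) = -0.08448
  0.16·ln(0.16/0.26) = -0.07768
D(P‖Q) = 0.3349 nats.

0.3349 nats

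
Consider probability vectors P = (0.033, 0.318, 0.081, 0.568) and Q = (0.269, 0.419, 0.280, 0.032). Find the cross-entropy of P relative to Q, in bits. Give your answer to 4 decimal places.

H(P,Q) = −Σ p·log₂ q.
  −0.033·log₂(0.269) = 0.06251
  −0.318·log₂(0.419) = 0.39908
  −0.081·log₂(0.280) = 0.14876
  −0.568·log₂(0.032) = 2.82057
H(P,Q) = 3.4309 bits.

3.4309 bits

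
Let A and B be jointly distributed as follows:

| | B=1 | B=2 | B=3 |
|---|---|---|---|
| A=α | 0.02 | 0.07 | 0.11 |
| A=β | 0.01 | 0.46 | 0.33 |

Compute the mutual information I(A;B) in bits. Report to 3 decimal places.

0.039 bits

Marginals: p(A) = (0.2000, 0.8000), p(B) = (0.0300, 0.5300, 0.4400).
I(A;B) = H(A) + H(B) − H(A,B).
H(A) = 0.7219, H(B) = 1.1584, H(A,B) = 1.8413.
I(A;B) = 0.7219 + 1.1584 − 1.8413 = 0.039 bits.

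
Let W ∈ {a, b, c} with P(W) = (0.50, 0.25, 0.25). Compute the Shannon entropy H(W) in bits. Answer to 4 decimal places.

1.5000 bits

H(W) = −Σ p·log₂ p.
  −(0.50)·log₂(0.50) = 0.50000
  −(0.25)·log₂(0.25) = 0.50000
  −(0.25)·log₂(0.25) = 0.50000
Sum: 0.50000 + 0.50000 + 0.50000 = 1.5000 bits.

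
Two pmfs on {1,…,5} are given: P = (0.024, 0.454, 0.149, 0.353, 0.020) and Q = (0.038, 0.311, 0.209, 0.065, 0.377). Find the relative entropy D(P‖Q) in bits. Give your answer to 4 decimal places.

0.9361 bits

D(P‖Q) = Σ p·log₂(p/q).
  0.024·log₂(0.024/0.038) = -0.01591
  0.454·log₂(0.454/0.311) = 0.24778
  0.149·log₂(0.149/0.209) = -0.07274
  0.353·log₂(0.353/0.065) = 0.86173
  0.020·log₂(0.020/0.377) = -0.08473
D(P‖Q) = 0.9361 bits.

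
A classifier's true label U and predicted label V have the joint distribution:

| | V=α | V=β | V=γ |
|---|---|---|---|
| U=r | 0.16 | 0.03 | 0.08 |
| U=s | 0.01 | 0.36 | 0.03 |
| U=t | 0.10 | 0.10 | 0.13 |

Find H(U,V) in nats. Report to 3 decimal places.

1.845 nats

H(U,V) = −Σ p(x,y)·ln p(x,y) over all 9 cells.
  cell (r,α): −0.16·ln0.16 = 0.2932
  cell (r,β): −0.03·ln0.03 = 0.1052
  cell (r,γ): −0.08·ln0.08 = 0.2021
  cell (s,α): −0.01·ln0.01 = 0.0461
  cell (s,β): −0.36·ln0.36 = 0.3678
  cell (s,γ): −0.03·ln0.03 = 0.1052
  cell (t,α): −0.10·ln0.10 = 0.2303
  cell (t,β): −0.10·ln0.10 = 0.2303
  cell (t,γ): −0.13·ln0.13 = 0.2652
Sum = 1.845 nats.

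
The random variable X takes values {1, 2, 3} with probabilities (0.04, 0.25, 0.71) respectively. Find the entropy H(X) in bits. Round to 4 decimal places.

1.0366 bits

H(X) = −Σ p·log₂ p.
  −(0.04)·log₂(0.04) = 0.18575
  −(0.25)·log₂(0.25) = 0.50000
  −(0.71)·log₂(0.71) = 0.35082
Sum: 0.18575 + 0.50000 + 0.35082 = 1.0366 bits.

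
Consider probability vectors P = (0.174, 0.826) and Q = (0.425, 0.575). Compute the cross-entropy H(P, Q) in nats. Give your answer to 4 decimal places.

0.6060 nats

H(P,Q) = −Σ p·ln q.
  −0.174·ln(0.425) = 0.14889
  −0.826·ln(0.575) = 0.45710
H(P,Q) = 0.6060 nats.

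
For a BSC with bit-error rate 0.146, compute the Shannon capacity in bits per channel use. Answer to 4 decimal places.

Binary symmetric channel: C = 1 − h₂(ε) where h₂ is the binary entropy function.
h₂(0.146) = −0.146·log₂0.146 − 0.854·log₂0.854 = 0.5997.
C = 1 − 0.5997 = 0.4003 bits per channel use.

0.4003 bits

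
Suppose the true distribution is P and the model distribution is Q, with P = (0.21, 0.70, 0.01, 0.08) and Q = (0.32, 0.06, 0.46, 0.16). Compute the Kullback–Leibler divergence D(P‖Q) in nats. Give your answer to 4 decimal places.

D(P‖Q) = Σ p·ln(p/q).
  0.21·ln(0.21/0.32) = -0.08845
  0.70·ln(0.70/0.06) = 1.71972
  0.01·ln(0.01/0.46) = -0.03829
  0.08·ln(0.08/0.16) = -0.05545
D(P‖Q) = 1.5375 nats.

1.5375 nats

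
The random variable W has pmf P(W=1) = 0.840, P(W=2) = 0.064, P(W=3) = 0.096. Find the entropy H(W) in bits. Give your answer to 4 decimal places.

0.7897 bits

H(W) = −Σ p·log₂ p.
  −(0.840)·log₂(0.840) = 0.21129
  −(0.064)·log₂(0.064) = 0.25381
  −(0.096)·log₂(0.096) = 0.32456
Sum: 0.21129 + 0.25381 + 0.32456 = 0.7897 bits.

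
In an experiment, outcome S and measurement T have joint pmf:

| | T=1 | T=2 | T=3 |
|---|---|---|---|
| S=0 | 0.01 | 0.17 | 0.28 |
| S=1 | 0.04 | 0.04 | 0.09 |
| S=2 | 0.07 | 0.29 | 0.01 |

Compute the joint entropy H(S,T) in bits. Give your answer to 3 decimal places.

H(S,T) = −Σ p(x,y)·log₂ p(x,y) over all 9 cells.
  cell (0,1): −0.01·log₂0.01 = 0.0664
  cell (0,2): −0.17·log₂0.17 = 0.4346
  cell (0,3): −0.28·log₂0.28 = 0.5142
  cell (1,1): −0.04·log₂0.04 = 0.1858
  cell (1,2): −0.04·log₂0.04 = 0.1858
  cell (1,3): −0.09·log₂0.09 = 0.3127
  cell (2,1): −0.07·log₂0.07 = 0.2686
  cell (2,2): −0.29·log₂0.29 = 0.5179
  cell (2,3): −0.01·log₂0.01 = 0.0664
Sum = 2.552 bits.

2.552 bits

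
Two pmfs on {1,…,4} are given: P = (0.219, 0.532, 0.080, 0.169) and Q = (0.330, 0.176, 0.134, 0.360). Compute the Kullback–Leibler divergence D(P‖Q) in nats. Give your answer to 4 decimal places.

D(P‖Q) = Σ p·ln(p/q).
  0.219·ln(0.219/0.330) = -0.08979
  0.532·ln(0.532/0.176) = 0.58848
  0.080·ln(0.080/0.134) = -0.04127
  0.169·ln(0.169/0.360) = -0.12780
D(P‖Q) = 0.3296 nats.

0.3296 nats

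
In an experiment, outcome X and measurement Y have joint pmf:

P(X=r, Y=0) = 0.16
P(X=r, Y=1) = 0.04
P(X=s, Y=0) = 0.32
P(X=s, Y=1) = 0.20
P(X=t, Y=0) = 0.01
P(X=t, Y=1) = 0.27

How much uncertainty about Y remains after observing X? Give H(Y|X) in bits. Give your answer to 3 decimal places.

Marginals: p(X) = (0.2000, 0.5200, 0.2800), p(Y) = (0.4900, 0.5100).
H(Y|X) = Σ p(X) · H(Y|X=·).
  X=r: p=0.2000, H(Y|X=r) = 0.7219
  X=s: p=0.5200, H(Y|X=s) = 0.9612
  X=t: p=0.2800, H(Y|X=t) = 0.2223
Weighted sum = 0.706 bits.

0.706 bits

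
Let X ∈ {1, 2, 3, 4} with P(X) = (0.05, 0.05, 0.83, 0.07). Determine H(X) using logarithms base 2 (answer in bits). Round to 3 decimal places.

H(X) = −Σ p·log₂ p.
  −(0.05)·log₂(0.05) = 0.2161
  −(0.05)·log₂(0.05) = 0.2161
  −(0.83)·log₂(0.83) = 0.2231
  −(0.07)·log₂(0.07) = 0.2686
Sum: 0.2161 + 0.2161 + 0.2231 + 0.2686 = 0.924 bits.

0.924 bits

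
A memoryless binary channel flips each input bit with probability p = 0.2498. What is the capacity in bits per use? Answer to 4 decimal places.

0.1890 bits

Binary symmetric channel: C = 1 − h₂(ε) where h₂ is the binary entropy function.
h₂(0.2498) = −0.2498·log₂0.2498 − 0.7502·log₂0.7502 = 0.8110.
C = 1 − 0.8110 = 0.1890 bits per channel use.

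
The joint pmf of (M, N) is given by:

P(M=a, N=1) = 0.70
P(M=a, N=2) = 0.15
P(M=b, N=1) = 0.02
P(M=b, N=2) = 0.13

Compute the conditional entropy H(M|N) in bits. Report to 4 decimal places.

0.4108 bits

Marginals: p(M) = (0.8500, 0.1500), p(N) = (0.7200, 0.2800).
H(M|N) = Σ p(N) · H(M|N=·).
  N=1: p=0.7200, H(M|N=1) = 0.1831
  N=2: p=0.2800, H(M|N=2) = 0.9963
Weighted sum = 0.4108 bits.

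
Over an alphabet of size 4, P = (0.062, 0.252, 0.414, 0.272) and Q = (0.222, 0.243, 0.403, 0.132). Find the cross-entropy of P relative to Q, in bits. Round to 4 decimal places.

H(P,Q) = −Σ p·log₂ q.
  −0.062·log₂(0.222) = 0.13462
  −0.252·log₂(0.243) = 0.51432
  −0.414·log₂(0.403) = 0.54282
  −0.272·log₂(0.132) = 0.79462
H(P,Q) = 1.9864 bits.

1.9864 bits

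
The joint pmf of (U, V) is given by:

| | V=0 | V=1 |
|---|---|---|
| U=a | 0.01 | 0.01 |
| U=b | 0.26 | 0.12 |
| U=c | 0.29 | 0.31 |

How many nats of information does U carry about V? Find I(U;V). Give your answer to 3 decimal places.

Marginals: p(U) = (0.0200, 0.3800, 0.6000), p(V) = (0.5600, 0.4400).
I(U;V) = Σ p(x,y)·ln[p(x,y)/(p(x)p(y))].
  (a,0): 0.01·ln(0.8929) = -0.0011
  (a,1): 0.01·ln(1.1364) = 0.0013
  (b,0): 0.26·ln(1.2218) = 0.0521
  (b,1): 0.12·ln(0.7177) = -0.0398
  (c,0): 0.29·ln(0.8631) = -0.0427
  (c,1): 0.31·ln(1.1742) = 0.0498
Sum = 0.020 nats.

0.020 nats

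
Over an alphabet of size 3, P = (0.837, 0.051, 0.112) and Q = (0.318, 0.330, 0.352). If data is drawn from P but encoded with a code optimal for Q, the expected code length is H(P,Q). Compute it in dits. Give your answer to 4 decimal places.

H(P,Q) = −Σ p·log₁₀ q.
  −0.837·log₁₀(0.318) = 0.41647
  −0.051·log₁₀(0.330) = 0.02456
  −0.112·log₁₀(0.352) = 0.05079
H(P,Q) = 0.4918 dits.

0.4918 dits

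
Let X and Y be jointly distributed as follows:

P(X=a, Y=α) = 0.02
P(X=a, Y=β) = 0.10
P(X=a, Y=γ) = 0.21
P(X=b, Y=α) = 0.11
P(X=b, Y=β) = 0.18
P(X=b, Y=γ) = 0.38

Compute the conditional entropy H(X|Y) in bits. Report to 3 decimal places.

0.898 bits

Marginals: p(X) = (0.3300, 0.6700), p(Y) = (0.1300, 0.2800, 0.5900).
H(X|Y) = Σ p(Y) · H(X|Y=·).
  Y=α: p=0.1300, H(X|Y=α) = 0.6194
  Y=β: p=0.2800, H(X|Y=β) = 0.9403
  Y=γ: p=0.5900, H(X|Y=γ) = 0.9393
Weighted sum = 0.898 bits.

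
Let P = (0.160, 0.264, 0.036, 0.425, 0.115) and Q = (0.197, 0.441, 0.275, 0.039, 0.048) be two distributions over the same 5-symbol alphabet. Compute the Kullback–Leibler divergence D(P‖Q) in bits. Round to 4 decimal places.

D(P‖Q) = Σ p·log₂(p/q).
  0.160·log₂(0.160/0.197) = -0.04802
  0.264·log₂(0.264/0.441) = -0.19542
  0.036·log₂(0.036/0.275) = -0.10560
  0.425·log₂(0.425/0.039) = 1.46451
  0.115·log₂(0.115/0.048) = 0.14496
D(P‖Q) = 1.2604 bits.

1.2604 bits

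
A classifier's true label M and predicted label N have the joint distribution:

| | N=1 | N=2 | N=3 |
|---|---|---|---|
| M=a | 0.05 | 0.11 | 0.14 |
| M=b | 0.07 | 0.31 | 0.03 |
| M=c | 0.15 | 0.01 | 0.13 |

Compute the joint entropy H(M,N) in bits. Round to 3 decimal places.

2.767 bits

H(M,N) = −Σ p(x,y)·log₂ p(x,y) over all 9 cells.
  cell (a,1): −0.05·log₂0.05 = 0.2161
  cell (a,2): −0.11·log₂0.11 = 0.3503
  cell (a,3): −0.14·log₂0.14 = 0.3971
  cell (b,1): −0.07·log₂0.07 = 0.2686
  cell (b,2): −0.31·log₂0.31 = 0.5238
  cell (b,3): −0.03·log₂0.03 = 0.1518
  cell (c,1): −0.15·log₂0.15 = 0.4105
  cell (c,2): −0.01·log₂0.01 = 0.0664
  cell (c,3): −0.13·log₂0.13 = 0.3826
Sum = 2.767 bits.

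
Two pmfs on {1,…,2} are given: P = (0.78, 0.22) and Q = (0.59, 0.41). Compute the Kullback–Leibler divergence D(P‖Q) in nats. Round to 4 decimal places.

0.0808 nats

D(P‖Q) = Σ p·ln(p/q).
  0.78·ln(0.78/0.59) = 0.21775
  0.22·ln(0.22/0.41) = -0.13696
D(P‖Q) = 0.0808 nats.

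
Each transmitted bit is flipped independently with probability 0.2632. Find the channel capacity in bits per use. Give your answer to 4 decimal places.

0.1685 bits

Binary symmetric channel: C = 1 − h₂(ε) where h₂ is the binary entropy function.
h₂(0.2632) = −0.2632·log₂0.2632 − 0.7368·log₂0.7368 = 0.8315.
C = 1 − 0.8315 = 0.1685 bits per channel use.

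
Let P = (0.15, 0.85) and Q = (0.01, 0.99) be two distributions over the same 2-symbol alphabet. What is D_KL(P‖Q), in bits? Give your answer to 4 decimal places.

D(P‖Q) = Σ p·log₂(p/q).
  0.15·log₂(0.15/0.01) = 0.58603
  0.85·log₂(0.85/0.99) = -0.18697
D(P‖Q) = 0.3991 bits.

0.3991 bits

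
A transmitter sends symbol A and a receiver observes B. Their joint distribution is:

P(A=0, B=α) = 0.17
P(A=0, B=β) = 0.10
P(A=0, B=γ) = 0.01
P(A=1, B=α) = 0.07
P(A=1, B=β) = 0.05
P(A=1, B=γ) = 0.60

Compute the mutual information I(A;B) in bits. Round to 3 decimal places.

Marginals: p(A) = (0.2800, 0.7200), p(B) = (0.2400, 0.1500, 0.6100).
I(A;B) = Σ p(x,y)·log₂[p(x,y)/(p(x)p(y))].
  (0,α): 0.17·log₂(2.5298) = 0.2276
  (0,β): 0.10·log₂(2.3810) = 0.1252
  (0,γ): 0.01·log₂(0.0585) = -0.0409
  (1,α): 0.07·log₂(0.4051) = -0.0913
  (1,β): 0.05·log₂(0.4630) = -0.0556
  (1,γ): 0.60·log₂(1.3661) = 0.2701
Sum = 0.435 bits.

0.435 bits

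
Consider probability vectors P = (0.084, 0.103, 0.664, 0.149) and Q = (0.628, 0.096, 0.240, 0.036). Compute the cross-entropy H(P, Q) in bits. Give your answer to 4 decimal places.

H(P,Q) = −Σ p·log₂ q.
  −0.084·log₂(0.628) = 0.05638
  −0.103·log₂(0.096) = 0.34822
  −0.664·log₂(0.240) = 1.36711
  −0.149·log₂(0.036) = 0.71458
H(P,Q) = 2.4863 bits.

2.4863 bits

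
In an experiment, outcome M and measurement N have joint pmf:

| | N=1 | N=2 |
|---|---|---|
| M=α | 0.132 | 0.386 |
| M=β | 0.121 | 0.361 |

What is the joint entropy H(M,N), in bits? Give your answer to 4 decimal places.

1.8150 bits

H(M,N) = −Σ p(x,y)·log₂ p(x,y) over all 4 cells.
  cell (α,1): −0.132·log₂0.132 = 0.38562
  cell (α,2): −0.386·log₂0.386 = 0.53010
  cell (β,1): −0.121·log₂0.121 = 0.36868
  cell (β,2): −0.361·log₂0.361 = 0.53064
Sum = 1.8150 bits.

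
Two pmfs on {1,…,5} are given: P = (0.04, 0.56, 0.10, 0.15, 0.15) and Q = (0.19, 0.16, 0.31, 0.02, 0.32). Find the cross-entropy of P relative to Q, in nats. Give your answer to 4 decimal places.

H(P,Q) = −Σ p·ln q.
  −0.04·ln(0.19) = 0.06643
  −0.56·ln(0.16) = 1.02625
  −0.10·ln(0.31) = 0.11712
  −0.15·ln(0.02) = 0.58680
  −0.15·ln(0.32) = 0.17092
H(P,Q) = 1.9675 nats.

1.9675 nats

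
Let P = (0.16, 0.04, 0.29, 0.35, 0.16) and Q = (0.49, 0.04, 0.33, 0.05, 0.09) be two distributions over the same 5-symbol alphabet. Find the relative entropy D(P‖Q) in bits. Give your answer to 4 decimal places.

D(P‖Q) = Σ p·log₂(p/q).
  0.16·log₂(0.16/0.49) = -0.25835
  0.04·log₂(0.04/0.04) = 0.00000
  0.29·log₂(0.29/0.33) = -0.05406
  0.35·log₂(0.35/0.05) = 0.98257
  0.16·log₂(0.16/0.09) = 0.13281
D(P‖Q) = 0.8030 bits.

0.8030 bits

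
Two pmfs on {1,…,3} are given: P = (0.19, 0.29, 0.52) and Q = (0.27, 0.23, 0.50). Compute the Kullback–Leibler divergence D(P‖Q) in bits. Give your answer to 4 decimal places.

0.0301 bits

D(P‖Q) = Σ p·log₂(p/q).
  0.19·log₂(0.19/0.27) = -0.09632
  0.29·log₂(0.29/0.23) = 0.09698
  0.52·log₂(0.52/0.50) = 0.02942
D(P‖Q) = 0.0301 bits.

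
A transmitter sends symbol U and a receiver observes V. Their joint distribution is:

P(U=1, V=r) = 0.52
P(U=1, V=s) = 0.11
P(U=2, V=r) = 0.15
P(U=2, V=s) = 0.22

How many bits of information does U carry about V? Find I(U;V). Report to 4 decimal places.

Marginals: p(U) = (0.6300, 0.3700), p(V) = (0.6700, 0.3300).
I(U;V) = H(U) + H(V) − H(U,V).
H(U) = 0.9507, H(V) = 0.9149, H(U,V) = 1.7320.
I(U;V) = 0.9507 + 0.9149 − 1.7320 = 0.1336 bits.

0.1336 bits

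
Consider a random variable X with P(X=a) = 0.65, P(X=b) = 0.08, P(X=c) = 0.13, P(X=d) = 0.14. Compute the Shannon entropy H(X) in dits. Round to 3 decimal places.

0.444 dits

H(X) = −Σ p·log₁₀ p.
  −(0.65)·log₁₀(0.65) = 0.1216
  −(0.08)·log₁₀(0.08) = 0.0878
  −(0.13)·log₁₀(0.13) = 0.1152
  −(0.14)·log₁₀(0.14) = 0.1195
Sum: 0.1216 + 0.0878 + 0.1152 + 0.1195 = 0.444 dits.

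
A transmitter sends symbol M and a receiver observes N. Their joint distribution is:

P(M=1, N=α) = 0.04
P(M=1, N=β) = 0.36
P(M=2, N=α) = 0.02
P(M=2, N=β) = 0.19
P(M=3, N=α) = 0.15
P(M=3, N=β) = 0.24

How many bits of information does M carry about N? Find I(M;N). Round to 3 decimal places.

Marginals: p(M) = (0.4000, 0.2100, 0.3900), p(N) = (0.2100, 0.7900).
I(M;N) = H(M) + H(N) − H(M,N).
H(M) = 1.5314, H(N) = 0.7415, H(M,N) = 2.1892.
I(M;N) = 1.5314 + 0.7415 − 2.1892 = 0.084 bits.

0.084 bits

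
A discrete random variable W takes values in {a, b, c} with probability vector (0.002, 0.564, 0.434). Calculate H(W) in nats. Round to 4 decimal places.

0.6977 nats

H(W) = −Σ p·ln p.
  −(0.002)·ln(0.002) = 0.01243
  −(0.564)·ln(0.564) = 0.32300
  −(0.434)·ln(0.434) = 0.36226
Sum: 0.01243 + 0.32300 + 0.36226 = 0.6977 nats.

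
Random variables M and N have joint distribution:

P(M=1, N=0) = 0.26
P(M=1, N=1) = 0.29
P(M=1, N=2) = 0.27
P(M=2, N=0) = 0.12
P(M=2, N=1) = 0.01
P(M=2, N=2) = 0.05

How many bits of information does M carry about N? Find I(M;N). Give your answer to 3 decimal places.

0.075 bits

Marginals: p(M) = (0.8200, 0.1800), p(N) = (0.3800, 0.3000, 0.3200).
I(M;N) = Σ p(x,y)·log₂[p(x,y)/(p(x)p(y))].
  (1,0): 0.26·log₂(0.8344) = -0.0679
  (1,1): 0.29·log₂(1.1789) = 0.0688
  (1,2): 0.27·log₂(1.0290) = 0.0111
  (2,0): 0.12·log₂(1.7544) = 0.0973
  (2,1): 0.01·log₂(0.1852) = -0.0243
  (2,2): 0.05·log₂(0.8681) = -0.0102
Sum = 0.075 bits.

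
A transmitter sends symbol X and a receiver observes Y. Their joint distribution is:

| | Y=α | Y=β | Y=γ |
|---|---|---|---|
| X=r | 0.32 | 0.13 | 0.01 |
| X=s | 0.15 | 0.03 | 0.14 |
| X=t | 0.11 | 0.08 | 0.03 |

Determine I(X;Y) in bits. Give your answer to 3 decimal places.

Marginals: p(X) = (0.4600, 0.3200, 0.2200), p(Y) = (0.5800, 0.2400, 0.1800).
I(X;Y) = Σ p(x,y)·log₂[p(x,y)/(p(x)p(y))].
  (r,α): 0.32·log₂(1.1994) = 0.0839
  (r,β): 0.13·log₂(1.1775) = 0.0307
  (r,γ): 0.01·log₂(0.1208) = -0.0305
  (s,α): 0.15·log₂(0.8082) = -0.0461
  (s,β): 0.03·log₂(0.3906) = -0.0407
  (s,γ): 0.14·log₂(2.4306) = 0.1794
  (t,α): 0.11·log₂(0.8621) = -0.0236
  (t,β): 0.08·log₂(1.5152) = 0.0480
  (t,γ): 0.03·log₂(0.7576) = -0.0120
Sum = 0.189 bits.

0.189 bits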